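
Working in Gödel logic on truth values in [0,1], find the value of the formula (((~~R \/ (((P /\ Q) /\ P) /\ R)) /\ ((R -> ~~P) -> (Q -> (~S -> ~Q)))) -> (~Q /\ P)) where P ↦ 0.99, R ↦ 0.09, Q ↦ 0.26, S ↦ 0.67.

~R: Gödel ¬ of 0.09 = 0 (operand ≠ 0)
~~R: Gödel ¬ of 0 = 1 (operand is 0)
(P /\ Q) = min(0.99, 0.26) = 0.26
((P /\ Q) /\ P) = min(0.26, 0.99) = 0.26
(((P /\ Q) /\ P) /\ R) = min(0.26, 0.09) = 0.09
(~~R \/ (((P /\ Q) /\ P) /\ R)) = max(1, 0.09) = 1
~P: Gödel ¬ of 0.99 = 0 (operand ≠ 0)
~~P: Gödel ¬ of 0 = 1 (operand is 0)
(R -> ~~P): 0.09 ≤ 1, so result = 1
~S: Gödel ¬ of 0.67 = 0 (operand ≠ 0)
~Q: Gödel ¬ of 0.26 = 0 (operand ≠ 0)
(~S -> ~Q): 0 ≤ 0, so result = 1
(Q -> (~S -> ~Q)): 0.26 ≤ 1, so result = 1
((R -> ~~P) -> (Q -> (~S -> ~Q))): 1 ≤ 1, so result = 1
((~~R \/ (((P /\ Q) /\ P) /\ R)) /\ ((R -> ~~P) -> (Q -> (~S -> ~Q)))) = min(1, 1) = 1
~Q: Gödel ¬ of 0.26 = 0 (operand ≠ 0)
(~Q /\ P) = min(0, 0.99) = 0
(((~~R \/ (((P /\ Q) /\ P) /\ R)) /\ ((R -> ~~P) -> (Q -> (~S -> ~Q)))) -> (~Q /\ P)): 1 > 0, so result = 0

0.00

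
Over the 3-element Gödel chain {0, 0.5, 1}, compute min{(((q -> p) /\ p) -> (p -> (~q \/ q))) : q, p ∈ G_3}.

0.50

The minimum is attained at q = 0.5, p = 1:
  (q -> p): 0.5 ≤ 1, so result = 1
  ((q -> p) /\ p) = min(1, 1) = 1
  ~q: Gödel ¬ of 0.5 = 0 (operand ≠ 0)
  (~q \/ q) = max(0, 0.5) = 0.5
  (p -> (~q \/ q)): 1 > 0.5, so result = 0.5
  (((q -> p) /\ p) -> (p -> (~q \/ q))): 1 > 0.5, so result = 0.5
Checking all 9 assignments confirms none give a value below 0.50.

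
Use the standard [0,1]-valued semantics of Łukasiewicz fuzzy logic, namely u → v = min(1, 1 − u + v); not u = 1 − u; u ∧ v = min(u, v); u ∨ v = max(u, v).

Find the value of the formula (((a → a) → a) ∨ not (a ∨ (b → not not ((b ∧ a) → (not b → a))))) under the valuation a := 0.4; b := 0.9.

0.40

(a → a): min(1, 1 − 0.4 + 0.4) = 1
((a → a) → a): min(1, 1 − 1 + 0.4) = 0.4
(b ∧ a) = min(0.9, 0.4) = 0.4
not b: Łukasiewicz ¬ gives 1 − 0.9 = 0.1
(not b → a): min(1, 1 − 0.1 + 0.4) = 1
((b ∧ a) → (not b → a)): min(1, 1 − 0.4 + 1) = 1
not ((b ∧ a) → (not b → a)): Łukasiewicz ¬ gives 1 − 1 = 0
not not ((b ∧ a) → (not b → a)): Łukasiewicz ¬ gives 1 − 0 = 1
(b → not not ((b ∧ a) → (not b → a))): min(1, 1 − 0.9 + 1) = 1
(a ∨ (b → not not ((b ∧ a) → (not b → a)))) = max(0.4, 1) = 1
not (a ∨ (b → not not ((b ∧ a) → (not b → a)))): Łukasiewicz ¬ gives 1 − 1 = 0
(((a → a) → a) ∨ not (a ∨ (b → not not ((b ∧ a) → (not b → a))))) = max(0.4, 0) = 0.4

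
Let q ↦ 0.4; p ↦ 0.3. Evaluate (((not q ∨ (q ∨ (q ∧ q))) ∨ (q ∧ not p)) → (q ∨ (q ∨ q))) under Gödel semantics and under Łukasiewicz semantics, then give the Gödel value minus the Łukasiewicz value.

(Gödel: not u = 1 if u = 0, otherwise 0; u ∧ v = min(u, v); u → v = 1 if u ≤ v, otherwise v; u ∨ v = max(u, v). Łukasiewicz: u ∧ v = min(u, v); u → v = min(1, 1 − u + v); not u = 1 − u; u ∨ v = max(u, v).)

0.20

Gödel evaluation:
  not q: Gödel ¬ of 0.4 = 0 (operand ≠ 0)
  (q ∧ q) = min(0.4, 0.4) = 0.4
  (q ∨ (q ∧ q)) = max(0.4, 0.4) = 0.4
  (not q ∨ (q ∨ (q ∧ q))) = max(0, 0.4) = 0.4
  not p: Gödel ¬ of 0.3 = 0 (operand ≠ 0)
  (q ∧ not p) = min(0.4, 0) = 0
  ((not q ∨ (q ∨ (q ∧ q))) ∨ (q ∧ not p)) = max(0.4, 0) = 0.4
  (q ∨ q) = max(0.4, 0.4) = 0.4
  (q ∨ (q ∨ q)) = max(0.4, 0.4) = 0.4
  (((not q ∨ (q ∨ (q ∧ q))) ∨ (q ∧ not p)) → (q ∨ (q ∨ q))): 0.4 ≤ 0.4, so result = 1
  Gödel value = 1
Łukasiewicz evaluation:
  not q: Łukasiewicz ¬ gives 1 − 0.4 = 0.6
  (q ∧ q) = min(0.4, 0.4) = 0.4
  (q ∨ (q ∧ q)) = max(0.4, 0.4) = 0.4
  (not q ∨ (q ∨ (q ∧ q))) = max(0.6, 0.4) = 0.6
  not p: Łukasiewicz ¬ gives 1 − 0.3 = 0.7
  (q ∧ not p) = min(0.4, 0.7) = 0.4
  ((not q ∨ (q ∨ (q ∧ q))) ∨ (q ∧ not p)) = max(0.6, 0.4) = 0.6
  (q ∨ q) = max(0.4, 0.4) = 0.4
  (q ∨ (q ∨ q)) = max(0.4, 0.4) = 0.4
  (((not q ∨ (q ∨ (q ∧ q))) ∨ (q ∧ not p)) → (q ∨ (q ∨ q))): min(1, 1 − 0.6 + 0.4) = 0.8
  Łukasiewicz value = 0.8
Difference: 1 − 0.8 = 0.20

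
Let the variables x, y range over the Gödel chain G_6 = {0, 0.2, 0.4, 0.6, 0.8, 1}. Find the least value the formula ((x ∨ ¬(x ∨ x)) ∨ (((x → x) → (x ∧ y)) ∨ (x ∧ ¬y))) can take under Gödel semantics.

0.20

The minimum is attained at x = 0.2, y = 0:
  (x ∨ x) = max(0.2, 0.2) = 0.2
  ¬(x ∨ x): Gödel ¬ of 0.2 = 0 (operand ≠ 0)
  (x ∨ ¬(x ∨ x)) = max(0.2, 0) = 0.2
  (x → x): 0.2 ≤ 0.2, so result = 1
  (x ∧ y) = min(0.2, 0) = 0
  ((x → x) → (x ∧ y)): 1 > 0, so result = 0
  ¬y: Gödel ¬ of 0 = 1 (operand is 0)
  (x ∧ ¬y) = min(0.2, 1) = 0.2
  (((x → x) → (x ∧ y)) ∨ (x ∧ ¬y)) = max(0, 0.2) = 0.2
  ((x ∨ ¬(x ∨ x)) ∨ (((x → x) → (x ∧ y)) ∨ (x ∧ ¬y))) = max(0.2, 0.2) = 0.2
Checking all 36 assignments confirms none give a value below 0.20.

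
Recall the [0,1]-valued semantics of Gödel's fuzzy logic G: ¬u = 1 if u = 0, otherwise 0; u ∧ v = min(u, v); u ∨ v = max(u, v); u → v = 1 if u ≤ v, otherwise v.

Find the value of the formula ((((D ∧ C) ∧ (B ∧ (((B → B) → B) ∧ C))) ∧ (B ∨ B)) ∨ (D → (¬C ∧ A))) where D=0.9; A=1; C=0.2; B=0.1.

(D ∧ C) = min(0.9, 0.2) = 0.2
(B → B): 0.1 ≤ 0.1, so result = 1
((B → B) → B): 1 > 0.1, so result = 0.1
(((B → B) → B) ∧ C) = min(0.1, 0.2) = 0.1
(B ∧ (((B → B) → B) ∧ C)) = min(0.1, 0.1) = 0.1
((D ∧ C) ∧ (B ∧ (((B → B) → B) ∧ C))) = min(0.2, 0.1) = 0.1
(B ∨ B) = max(0.1, 0.1) = 0.1
(((D ∧ C) ∧ (B ∧ (((B → B) → B) ∧ C))) ∧ (B ∨ B)) = min(0.1, 0.1) = 0.1
¬C: Gödel ¬ of 0.2 = 0 (operand ≠ 0)
(¬C ∧ A) = min(0, 1) = 0
(D → (¬C ∧ A)): 0.9 > 0, so result = 0
((((D ∧ C) ∧ (B ∧ (((B → B) → B) ∧ C))) ∧ (B ∨ B)) ∨ (D → (¬C ∧ A))) = max(0.1, 0) = 0.1

0.10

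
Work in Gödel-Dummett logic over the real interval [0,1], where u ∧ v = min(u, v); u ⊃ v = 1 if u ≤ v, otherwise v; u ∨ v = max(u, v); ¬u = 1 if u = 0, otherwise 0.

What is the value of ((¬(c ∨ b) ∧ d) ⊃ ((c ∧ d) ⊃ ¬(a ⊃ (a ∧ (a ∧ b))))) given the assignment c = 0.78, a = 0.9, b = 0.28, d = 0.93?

1.00

(c ∨ b) = max(0.78, 0.28) = 0.78
¬(c ∨ b): Gödel ¬ of 0.78 = 0 (operand ≠ 0)
(¬(c ∨ b) ∧ d) = min(0, 0.93) = 0
(c ∧ d) = min(0.78, 0.93) = 0.78
(a ∧ b) = min(0.9, 0.28) = 0.28
(a ∧ (a ∧ b)) = min(0.9, 0.28) = 0.28
(a ⊃ (a ∧ (a ∧ b))): 0.9 > 0.28, so result = 0.28
¬(a ⊃ (a ∧ (a ∧ b))): Gödel ¬ of 0.28 = 0 (operand ≠ 0)
((c ∧ d) ⊃ ¬(a ⊃ (a ∧ (a ∧ b)))): 0.78 > 0, so result = 0
((¬(c ∨ b) ∧ d) ⊃ ((c ∧ d) ⊃ ¬(a ⊃ (a ∧ (a ∧ b))))): 0 ≤ 0, so result = 1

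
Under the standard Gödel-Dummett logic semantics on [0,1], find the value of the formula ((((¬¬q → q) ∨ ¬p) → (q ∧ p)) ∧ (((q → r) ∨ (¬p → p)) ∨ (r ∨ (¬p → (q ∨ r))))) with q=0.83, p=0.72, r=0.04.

0.72

¬q: Gödel ¬ of 0.83 = 0 (operand ≠ 0)
¬¬q: Gödel ¬ of 0 = 1 (operand is 0)
(¬¬q → q): 1 > 0.83, so result = 0.83
¬p: Gödel ¬ of 0.72 = 0 (operand ≠ 0)
((¬¬q → q) ∨ ¬p) = max(0.83, 0) = 0.83
(q ∧ p) = min(0.83, 0.72) = 0.72
(((¬¬q → q) ∨ ¬p) → (q ∧ p)): 0.83 > 0.72, so result = 0.72
(q → r): 0.83 > 0.04, so result = 0.04
¬p: Gödel ¬ of 0.72 = 0 (operand ≠ 0)
(¬p → p): 0 ≤ 0.72, so result = 1
((q → r) ∨ (¬p → p)) = max(0.04, 1) = 1
¬p: Gödel ¬ of 0.72 = 0 (operand ≠ 0)
(q ∨ r) = max(0.83, 0.04) = 0.83
(¬p → (q ∨ r)): 0 ≤ 0.83, so result = 1
(r ∨ (¬p → (q ∨ r))) = max(0.04, 1) = 1
(((q → r) ∨ (¬p → p)) ∨ (r ∨ (¬p → (q ∨ r)))) = max(1, 1) = 1
((((¬¬q → q) ∨ ¬p) → (q ∧ p)) ∧ (((q → r) ∨ (¬p → p)) ∨ (r ∨ (¬p → (q ∨ r))))) = min(0.72, 1) = 0.72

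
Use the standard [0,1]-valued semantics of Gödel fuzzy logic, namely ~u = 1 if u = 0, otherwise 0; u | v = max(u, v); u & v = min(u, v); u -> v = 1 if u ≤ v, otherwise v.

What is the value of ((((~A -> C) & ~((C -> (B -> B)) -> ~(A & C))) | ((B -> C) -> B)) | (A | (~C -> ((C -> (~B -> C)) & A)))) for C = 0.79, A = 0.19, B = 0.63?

1.00

~A: Gödel ¬ of 0.19 = 0 (operand ≠ 0)
(~A -> C): 0 ≤ 0.79, so result = 1
(B -> B): 0.63 ≤ 0.63, so result = 1
(C -> (B -> B)): 0.79 ≤ 1, so result = 1
(A & C) = min(0.19, 0.79) = 0.19
~(A & C): Gödel ¬ of 0.19 = 0 (operand ≠ 0)
((C -> (B -> B)) -> ~(A & C)): 1 > 0, so result = 0
~((C -> (B -> B)) -> ~(A & C)): Gödel ¬ of 0 = 1 (operand is 0)
((~A -> C) & ~((C -> (B -> B)) -> ~(A & C))) = min(1, 1) = 1
(B -> C): 0.63 ≤ 0.79, so result = 1
((B -> C) -> B): 1 > 0.63, so result = 0.63
(((~A -> C) & ~((C -> (B -> B)) -> ~(A & C))) | ((B -> C) -> B)) = max(1, 0.63) = 1
~C: Gödel ¬ of 0.79 = 0 (operand ≠ 0)
~B: Gödel ¬ of 0.63 = 0 (operand ≠ 0)
(~B -> C): 0 ≤ 0.79, so result = 1
(C -> (~B -> C)): 0.79 ≤ 1, so result = 1
((C -> (~B -> C)) & A) = min(1, 0.19) = 0.19
(~C -> ((C -> (~B -> C)) & A)): 0 ≤ 0.19, so result = 1
(A | (~C -> ((C -> (~B -> C)) & A))) = max(0.19, 1) = 1
((((~A -> C) & ~((C -> (B -> B)) -> ~(A & C))) | ((B -> C) -> B)) | (A | (~C -> ((C -> (~B -> C)) & A)))) = max(1, 1) = 1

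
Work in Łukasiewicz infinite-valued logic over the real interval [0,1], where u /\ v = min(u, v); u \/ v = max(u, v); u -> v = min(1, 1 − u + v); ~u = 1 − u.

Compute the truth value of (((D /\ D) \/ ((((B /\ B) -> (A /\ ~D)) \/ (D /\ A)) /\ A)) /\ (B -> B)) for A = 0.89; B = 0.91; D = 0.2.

0.89

(D /\ D) = min(0.2, 0.2) = 0.2
(B /\ B) = min(0.91, 0.91) = 0.91
~D: Łukasiewicz ¬ gives 1 − 0.2 = 0.8
(A /\ ~D) = min(0.89, 0.8) = 0.8
((B /\ B) -> (A /\ ~D)): min(1, 1 − 0.91 + 0.8) = 0.89
(D /\ A) = min(0.2, 0.89) = 0.2
(((B /\ B) -> (A /\ ~D)) \/ (D /\ A)) = max(0.89, 0.2) = 0.89
((((B /\ B) -> (A /\ ~D)) \/ (D /\ A)) /\ A) = min(0.89, 0.89) = 0.89
((D /\ D) \/ ((((B /\ B) -> (A /\ ~D)) \/ (D /\ A)) /\ A)) = max(0.2, 0.89) = 0.89
(B -> B): min(1, 1 − 0.91 + 0.91) = 1
(((D /\ D) \/ ((((B /\ B) -> (A /\ ~D)) \/ (D /\ A)) /\ A)) /\ (B -> B)) = min(0.89, 1) = 0.89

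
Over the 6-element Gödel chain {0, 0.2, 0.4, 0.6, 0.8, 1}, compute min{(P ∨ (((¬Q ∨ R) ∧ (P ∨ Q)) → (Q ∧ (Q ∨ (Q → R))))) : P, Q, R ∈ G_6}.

0.20

The minimum is attained at P = 0.2, Q = 0, R = 0:
  ¬Q: Gödel ¬ of 0 = 1 (operand is 0)
  (¬Q ∨ R) = max(1, 0) = 1
  (P ∨ Q) = max(0.2, 0) = 0.2
  ((¬Q ∨ R) ∧ (P ∨ Q)) = min(1, 0.2) = 0.2
  (Q → R): 0 ≤ 0, so result = 1
  (Q ∨ (Q → R)) = max(0, 1) = 1
  (Q ∧ (Q ∨ (Q → R))) = min(0, 1) = 0
  (((¬Q ∨ R) ∧ (P ∨ Q)) → (Q ∧ (Q ∨ (Q → R)))): 0.2 > 0, so result = 0
  (P ∨ (((¬Q ∨ R) ∧ (P ∨ Q)) → (Q ∧ (Q ∨ (Q → R))))) = max(0.2, 0) = 0.2
Checking all 216 assignments confirms none give a value below 0.20.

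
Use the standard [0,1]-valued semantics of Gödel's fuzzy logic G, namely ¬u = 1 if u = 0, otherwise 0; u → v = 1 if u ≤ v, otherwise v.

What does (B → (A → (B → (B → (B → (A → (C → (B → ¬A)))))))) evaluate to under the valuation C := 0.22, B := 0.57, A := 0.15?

0.00

¬A: Gödel ¬ of 0.15 = 0 (operand ≠ 0)
(B → ¬A): 0.57 > 0, so result = 0
(C → (B → ¬A)): 0.22 > 0, so result = 0
(A → (C → (B → ¬A))): 0.15 > 0, so result = 0
(B → (A → (C → (B → ¬A)))): 0.57 > 0, so result = 0
(B → (B → (A → (C → (B → ¬A))))): 0.57 > 0, so result = 0
(B → (B → (B → (A → (C → (B → ¬A)))))): 0.57 > 0, so result = 0
(A → (B → (B → (B → (A → (C → (B → ¬A))))))): 0.15 > 0, so result = 0
(B → (A → (B → (B → (B → (A → (C → (B → ¬A)))))))): 0.57 > 0, so result = 0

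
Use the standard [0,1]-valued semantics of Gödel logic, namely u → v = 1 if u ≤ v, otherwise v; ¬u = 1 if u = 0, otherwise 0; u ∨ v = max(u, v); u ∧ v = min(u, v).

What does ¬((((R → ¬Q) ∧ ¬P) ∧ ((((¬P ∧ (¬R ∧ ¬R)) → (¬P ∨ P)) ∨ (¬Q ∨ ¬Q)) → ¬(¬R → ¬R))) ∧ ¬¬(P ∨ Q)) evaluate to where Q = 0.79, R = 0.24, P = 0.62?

¬Q: Gödel ¬ of 0.79 = 0 (operand ≠ 0)
(R → ¬Q): 0.24 > 0, so result = 0
¬P: Gödel ¬ of 0.62 = 0 (operand ≠ 0)
((R → ¬Q) ∧ ¬P) = min(0, 0) = 0
¬P: Gödel ¬ of 0.62 = 0 (operand ≠ 0)
¬R: Gödel ¬ of 0.24 = 0 (operand ≠ 0)
¬R: Gödel ¬ of 0.24 = 0 (operand ≠ 0)
(¬R ∧ ¬R) = min(0, 0) = 0
(¬P ∧ (¬R ∧ ¬R)) = min(0, 0) = 0
¬P: Gödel ¬ of 0.62 = 0 (operand ≠ 0)
(¬P ∨ P) = max(0, 0.62) = 0.62
((¬P ∧ (¬R ∧ ¬R)) → (¬P ∨ P)): 0 ≤ 0.62, so result = 1
¬Q: Gödel ¬ of 0.79 = 0 (operand ≠ 0)
¬Q: Gödel ¬ of 0.79 = 0 (operand ≠ 0)
(¬Q ∨ ¬Q) = max(0, 0) = 0
(((¬P ∧ (¬R ∧ ¬R)) → (¬P ∨ P)) ∨ (¬Q ∨ ¬Q)) = max(1, 0) = 1
¬R: Gödel ¬ of 0.24 = 0 (operand ≠ 0)
¬R: Gödel ¬ of 0.24 = 0 (operand ≠ 0)
(¬R → ¬R): 0 ≤ 0, so result = 1
¬(¬R → ¬R): Gödel ¬ of 1 = 0 (operand ≠ 0)
((((¬P ∧ (¬R ∧ ¬R)) → (¬P ∨ P)) ∨ (¬Q ∨ ¬Q)) → ¬(¬R → ¬R)): 1 > 0, so result = 0
(((R → ¬Q) ∧ ¬P) ∧ ((((¬P ∧ (¬R ∧ ¬R)) → (¬P ∨ P)) ∨ (¬Q ∨ ¬Q)) → ¬(¬R → ¬R))) = min(0, 0) = 0
(P ∨ Q) = max(0.62, 0.79) = 0.79
¬(P ∨ Q): Gödel ¬ of 0.79 = 0 (operand ≠ 0)
¬¬(P ∨ Q): Gödel ¬ of 0 = 1 (operand is 0)
((((R → ¬Q) ∧ ¬P) ∧ ((((¬P ∧ (¬R ∧ ¬R)) → (¬P ∨ P)) ∨ (¬Q ∨ ¬Q)) → ¬(¬R → ¬R))) ∧ ¬¬(P ∨ Q)) = min(0, 1) = 0
¬((((R → ¬Q) ∧ ¬P) ∧ ((((¬P ∧ (¬R ∧ ¬R)) → (¬P ∨ P)) ∨ (¬Q ∨ ¬Q)) → ¬(¬R → ¬R))) ∧ ¬¬(P ∨ Q)): Gödel ¬ of 0 = 1 (operand is 0)

1.00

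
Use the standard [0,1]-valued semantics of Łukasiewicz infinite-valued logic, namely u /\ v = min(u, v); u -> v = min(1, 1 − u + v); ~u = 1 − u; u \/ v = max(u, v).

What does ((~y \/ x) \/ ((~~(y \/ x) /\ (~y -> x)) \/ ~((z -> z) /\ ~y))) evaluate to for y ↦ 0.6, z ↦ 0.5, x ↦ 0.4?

~y: Łukasiewicz ¬ gives 1 − 0.6 = 0.4
(~y \/ x) = max(0.4, 0.4) = 0.4
(y \/ x) = max(0.6, 0.4) = 0.6
~(y \/ x): Łukasiewicz ¬ gives 1 − 0.6 = 0.4
~~(y \/ x): Łukasiewicz ¬ gives 1 − 0.4 = 0.6
~y: Łukasiewicz ¬ gives 1 − 0.6 = 0.4
(~y -> x): min(1, 1 − 0.4 + 0.4) = 1
(~~(y \/ x) /\ (~y -> x)) = min(0.6, 1) = 0.6
(z -> z): min(1, 1 − 0.5 + 0.5) = 1
~y: Łukasiewicz ¬ gives 1 − 0.6 = 0.4
((z -> z) /\ ~y) = min(1, 0.4) = 0.4
~((z -> z) /\ ~y): Łukasiewicz ¬ gives 1 − 0.4 = 0.6
((~~(y \/ x) /\ (~y -> x)) \/ ~((z -> z) /\ ~y)) = max(0.6, 0.6) = 0.6
((~y \/ x) \/ ((~~(y \/ x) /\ (~y -> x)) \/ ~((z -> z) /\ ~y))) = max(0.4, 0.6) = 0.6

0.60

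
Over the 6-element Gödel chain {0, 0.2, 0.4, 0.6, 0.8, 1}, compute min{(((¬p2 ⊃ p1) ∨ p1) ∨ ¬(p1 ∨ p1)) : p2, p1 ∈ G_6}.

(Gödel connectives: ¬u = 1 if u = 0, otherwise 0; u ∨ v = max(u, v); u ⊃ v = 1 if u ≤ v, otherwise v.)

0.20

The minimum is attained at p2 = 0, p1 = 0.2:
  ¬p2: Gödel ¬ of 0 = 1 (operand is 0)
  (¬p2 ⊃ p1): 1 > 0.2, so result = 0.2
  ((¬p2 ⊃ p1) ∨ p1) = max(0.2, 0.2) = 0.2
  (p1 ∨ p1) = max(0.2, 0.2) = 0.2
  ¬(p1 ∨ p1): Gödel ¬ of 0.2 = 0 (operand ≠ 0)
  (((¬p2 ⊃ p1) ∨ p1) ∨ ¬(p1 ∨ p1)) = max(0.2, 0) = 0.2
Checking all 36 assignments confirms none give a value below 0.20.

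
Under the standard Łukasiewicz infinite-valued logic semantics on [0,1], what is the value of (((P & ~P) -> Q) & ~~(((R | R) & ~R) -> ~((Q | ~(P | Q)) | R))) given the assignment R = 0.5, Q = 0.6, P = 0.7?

~P: Łukasiewicz ¬ gives 1 − 0.7 = 0.3
(P & ~P) = min(0.7, 0.3) = 0.3
((P & ~P) -> Q): min(1, 1 − 0.3 + 0.6) = 1
(R | R) = max(0.5, 0.5) = 0.5
~R: Łukasiewicz ¬ gives 1 − 0.5 = 0.5
((R | R) & ~R) = min(0.5, 0.5) = 0.5
(P | Q) = max(0.7, 0.6) = 0.7
~(P | Q): Łukasiewicz ¬ gives 1 − 0.7 = 0.3
(Q | ~(P | Q)) = max(0.6, 0.3) = 0.6
((Q | ~(P | Q)) | R) = max(0.6, 0.5) = 0.6
~((Q | ~(P | Q)) | R): Łukasiewicz ¬ gives 1 − 0.6 = 0.4
(((R | R) & ~R) -> ~((Q | ~(P | Q)) | R)): min(1, 1 − 0.5 + 0.4) = 0.9
~(((R | R) & ~R) -> ~((Q | ~(P | Q)) | R)): Łukasiewicz ¬ gives 1 − 0.9 = 0.1
~~(((R | R) & ~R) -> ~((Q | ~(P | Q)) | R)): Łukasiewicz ¬ gives 1 − 0.1 = 0.9
(((P & ~P) -> Q) & ~~(((R | R) & ~R) -> ~((Q | ~(P | Q)) | R))) = min(1, 0.9) = 0.9

0.90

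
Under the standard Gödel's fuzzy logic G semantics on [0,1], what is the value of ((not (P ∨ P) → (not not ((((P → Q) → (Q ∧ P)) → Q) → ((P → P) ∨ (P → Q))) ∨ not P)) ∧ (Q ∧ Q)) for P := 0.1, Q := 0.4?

(P ∨ P) = max(0.1, 0.1) = 0.1
not (P ∨ P): Gödel ¬ of 0.1 = 0 (operand ≠ 0)
(P → Q): 0.1 ≤ 0.4, so result = 1
(Q ∧ P) = min(0.4, 0.1) = 0.1
((P → Q) → (Q ∧ P)): 1 > 0.1, so result = 0.1
(((P → Q) → (Q ∧ P)) → Q): 0.1 ≤ 0.4, so result = 1
(P → P): 0.1 ≤ 0.1, so result = 1
(P → Q): 0.1 ≤ 0.4, so result = 1
((P → P) ∨ (P → Q)) = max(1, 1) = 1
((((P → Q) → (Q ∧ P)) → Q) → ((P → P) ∨ (P → Q))): 1 ≤ 1, so result = 1
not ((((P → Q) → (Q ∧ P)) → Q) → ((P → P) ∨ (P → Q))): Gödel ¬ of 1 = 0 (operand ≠ 0)
not not ((((P → Q) → (Q ∧ P)) → Q) → ((P → P) ∨ (P → Q))): Gödel ¬ of 0 = 1 (operand is 0)
not P: Gödel ¬ of 0.1 = 0 (operand ≠ 0)
(not not ((((P → Q) → (Q ∧ P)) → Q) → ((P → P) ∨ (P → Q))) ∨ not P) = max(1, 0) = 1
(not (P ∨ P) → (not not ((((P → Q) → (Q ∧ P)) → Q) → ((P → P) ∨ (P → Q))) ∨ not P)): 0 ≤ 1, so result = 1
(Q ∧ Q) = min(0.4, 0.4) = 0.4
((not (P ∨ P) → (not not ((((P → Q) → (Q ∧ P)) → Q) → ((P → P) ∨ (P → Q))) ∨ not P)) ∧ (Q ∧ Q)) = min(1, 0.4) = 0.4

0.40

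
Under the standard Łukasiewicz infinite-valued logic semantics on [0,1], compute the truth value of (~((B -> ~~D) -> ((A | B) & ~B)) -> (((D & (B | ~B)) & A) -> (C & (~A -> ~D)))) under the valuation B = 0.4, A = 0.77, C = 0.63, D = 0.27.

~D: Łukasiewicz ¬ gives 1 − 0.27 = 0.73
~~D: Łukasiewicz ¬ gives 1 − 0.73 = 0.27
(B -> ~~D): min(1, 1 − 0.4 + 0.27) = 0.87
(A | B) = max(0.77, 0.4) = 0.77
~B: Łukasiewicz ¬ gives 1 − 0.4 = 0.6
((A | B) & ~B) = min(0.77, 0.6) = 0.6
((B -> ~~D) -> ((A | B) & ~B)): min(1, 1 − 0.87 + 0.6) = 0.73
~((B -> ~~D) -> ((A | B) & ~B)): Łukasiewicz ¬ gives 1 − 0.73 = 0.27
~B: Łukasiewicz ¬ gives 1 − 0.4 = 0.6
(B | ~B) = max(0.4, 0.6) = 0.6
(D & (B | ~B)) = min(0.27, 0.6) = 0.27
((D & (B | ~B)) & A) = min(0.27, 0.77) = 0.27
~A: Łukasiewicz ¬ gives 1 − 0.77 = 0.23
~D: Łukasiewicz ¬ gives 1 − 0.27 = 0.73
(~A -> ~D): min(1, 1 − 0.23 + 0.73) = 1
(C & (~A -> ~D)) = min(0.63, 1) = 0.63
(((D & (B | ~B)) & A) -> (C & (~A -> ~D))): min(1, 1 − 0.27 + 0.63) = 1
(~((B -> ~~D) -> ((A | B) & ~B)) -> (((D & (B | ~B)) & A) -> (C & (~A -> ~D)))): min(1, 1 − 0.27 + 1) = 1

1.00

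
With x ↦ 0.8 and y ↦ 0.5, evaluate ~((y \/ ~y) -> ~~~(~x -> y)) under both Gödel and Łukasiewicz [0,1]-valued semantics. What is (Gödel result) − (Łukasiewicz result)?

Gödel evaluation:
  ~y: Gödel ¬ of 0.5 = 0 (operand ≠ 0)
  (y \/ ~y) = max(0.5, 0) = 0.5
  ~x: Gödel ¬ of 0.8 = 0 (operand ≠ 0)
  (~x -> y): 0 ≤ 0.5, so result = 1
  ~(~x -> y): Gödel ¬ of 1 = 0 (operand ≠ 0)
  ~~(~x -> y): Gödel ¬ of 0 = 1 (operand is 0)
  ~~~(~x -> y): Gödel ¬ of 1 = 0 (operand ≠ 0)
  ((y \/ ~y) -> ~~~(~x -> y)): 0.5 > 0, so result = 0
  ~((y \/ ~y) -> ~~~(~x -> y)): Gödel ¬ of 0 = 1 (operand is 0)
  Gödel value = 1
Łukasiewicz evaluation:
  ~y: Łukasiewicz ¬ gives 1 − 0.5 = 0.5
  (y \/ ~y) = max(0.5, 0.5) = 0.5
  ~x: Łukasiewicz ¬ gives 1 − 0.8 = 0.2
  (~x -> y): min(1, 1 − 0.2 + 0.5) = 1
  ~(~x -> y): Łukasiewicz ¬ gives 1 − 1 = 0
  ~~(~x -> y): Łukasiewicz ¬ gives 1 − 0 = 1
  ~~~(~x -> y): Łukasiewicz ¬ gives 1 − 1 = 0
  ((y \/ ~y) -> ~~~(~x -> y)): min(1, 1 − 0.5 + 0) = 0.5
  ~((y \/ ~y) -> ~~~(~x -> y)): Łukasiewicz ¬ gives 1 − 0.5 = 0.5
  Łukasiewicz value = 0.5
Difference: 1 − 0.5 = 0.50

0.50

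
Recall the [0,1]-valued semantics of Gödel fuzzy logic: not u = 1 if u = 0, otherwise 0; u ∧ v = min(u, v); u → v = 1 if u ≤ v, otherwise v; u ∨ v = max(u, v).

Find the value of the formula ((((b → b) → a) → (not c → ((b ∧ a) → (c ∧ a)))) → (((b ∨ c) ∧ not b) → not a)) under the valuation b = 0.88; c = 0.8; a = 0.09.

1.00

(b → b): 0.88 ≤ 0.88, so result = 1
((b → b) → a): 1 > 0.09, so result = 0.09
not c: Gödel ¬ of 0.8 = 0 (operand ≠ 0)
(b ∧ a) = min(0.88, 0.09) = 0.09
(c ∧ a) = min(0.8, 0.09) = 0.09
((b ∧ a) → (c ∧ a)): 0.09 ≤ 0.09, so result = 1
(not c → ((b ∧ a) → (c ∧ a))): 0 ≤ 1, so result = 1
(((b → b) → a) → (not c → ((b ∧ a) → (c ∧ a)))): 0.09 ≤ 1, so result = 1
(b ∨ c) = max(0.88, 0.8) = 0.88
not b: Gödel ¬ of 0.88 = 0 (operand ≠ 0)
((b ∨ c) ∧ not b) = min(0.88, 0) = 0
not a: Gödel ¬ of 0.09 = 0 (operand ≠ 0)
(((b ∨ c) ∧ not b) → not a): 0 ≤ 0, so result = 1
((((b → b) → a) → (not c → ((b ∧ a) → (c ∧ a)))) → (((b ∨ c) ∧ not b) → not a)): 1 ≤ 1, so result = 1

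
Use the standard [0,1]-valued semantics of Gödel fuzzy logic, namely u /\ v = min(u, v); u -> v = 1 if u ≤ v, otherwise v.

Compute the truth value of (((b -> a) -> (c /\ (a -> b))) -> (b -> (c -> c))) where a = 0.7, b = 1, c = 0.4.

(b -> a): 1 > 0.7, so result = 0.7
(a -> b): 0.7 ≤ 1, so result = 1
(c /\ (a -> b)) = min(0.4, 1) = 0.4
((b -> a) -> (c /\ (a -> b))): 0.7 > 0.4, so result = 0.4
(c -> c): 0.4 ≤ 0.4, so result = 1
(b -> (c -> c)): 1 ≤ 1, so result = 1
(((b -> a) -> (c /\ (a -> b))) -> (b -> (c -> c))): 0.4 ≤ 1, so result = 1

1.00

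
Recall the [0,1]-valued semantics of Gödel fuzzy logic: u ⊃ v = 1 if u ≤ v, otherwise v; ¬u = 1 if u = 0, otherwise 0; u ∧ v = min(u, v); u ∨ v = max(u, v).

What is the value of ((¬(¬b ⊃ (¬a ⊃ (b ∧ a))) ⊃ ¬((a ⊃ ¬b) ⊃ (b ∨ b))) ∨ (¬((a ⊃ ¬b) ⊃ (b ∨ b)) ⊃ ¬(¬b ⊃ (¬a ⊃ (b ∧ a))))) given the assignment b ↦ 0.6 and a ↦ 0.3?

1.00

¬b: Gödel ¬ of 0.6 = 0 (operand ≠ 0)
¬a: Gödel ¬ of 0.3 = 0 (operand ≠ 0)
(b ∧ a) = min(0.6, 0.3) = 0.3
(¬a ⊃ (b ∧ a)): 0 ≤ 0.3, so result = 1
(¬b ⊃ (¬a ⊃ (b ∧ a))): 0 ≤ 1, so result = 1
¬(¬b ⊃ (¬a ⊃ (b ∧ a))): Gödel ¬ of 1 = 0 (operand ≠ 0)
¬b: Gödel ¬ of 0.6 = 0 (operand ≠ 0)
(a ⊃ ¬b): 0.3 > 0, so result = 0
(b ∨ b) = max(0.6, 0.6) = 0.6
((a ⊃ ¬b) ⊃ (b ∨ b)): 0 ≤ 0.6, so result = 1
¬((a ⊃ ¬b) ⊃ (b ∨ b)): Gödel ¬ of 1 = 0 (operand ≠ 0)
(¬(¬b ⊃ (¬a ⊃ (b ∧ a))) ⊃ ¬((a ⊃ ¬b) ⊃ (b ∨ b))): 0 ≤ 0, so result = 1
¬b: Gödel ¬ of 0.6 = 0 (operand ≠ 0)
(a ⊃ ¬b): 0.3 > 0, so result = 0
(b ∨ b) = max(0.6, 0.6) = 0.6
((a ⊃ ¬b) ⊃ (b ∨ b)): 0 ≤ 0.6, so result = 1
¬((a ⊃ ¬b) ⊃ (b ∨ b)): Gödel ¬ of 1 = 0 (operand ≠ 0)
¬b: Gödel ¬ of 0.6 = 0 (operand ≠ 0)
¬a: Gödel ¬ of 0.3 = 0 (operand ≠ 0)
(b ∧ a) = min(0.6, 0.3) = 0.3
(¬a ⊃ (b ∧ a)): 0 ≤ 0.3, so result = 1
(¬b ⊃ (¬a ⊃ (b ∧ a))): 0 ≤ 1, so result = 1
¬(¬b ⊃ (¬a ⊃ (b ∧ a))): Gödel ¬ of 1 = 0 (operand ≠ 0)
(¬((a ⊃ ¬b) ⊃ (b ∨ b)) ⊃ ¬(¬b ⊃ (¬a ⊃ (b ∧ a)))): 0 ≤ 0, so result = 1
((¬(¬b ⊃ (¬a ⊃ (b ∧ a))) ⊃ ¬((a ⊃ ¬b) ⊃ (b ∨ b))) ∨ (¬((a ⊃ ¬b) ⊃ (b ∨ b)) ⊃ ¬(¬b ⊃ (¬a ⊃ (b ∧ a))))) = max(1, 1) = 1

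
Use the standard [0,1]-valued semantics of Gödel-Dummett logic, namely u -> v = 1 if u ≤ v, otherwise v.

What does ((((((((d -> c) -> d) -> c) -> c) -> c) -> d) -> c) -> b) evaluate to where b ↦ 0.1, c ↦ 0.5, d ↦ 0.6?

(d -> c): 0.6 > 0.5, so result = 0.5
((d -> c) -> d): 0.5 ≤ 0.6, so result = 1
(((d -> c) -> d) -> c): 1 > 0.5, so result = 0.5
((((d -> c) -> d) -> c) -> c): 0.5 ≤ 0.5, so result = 1
(((((d -> c) -> d) -> c) -> c) -> c): 1 > 0.5, so result = 0.5
((((((d -> c) -> d) -> c) -> c) -> c) -> d): 0.5 ≤ 0.6, so result = 1
(((((((d -> c) -> d) -> c) -> c) -> c) -> d) -> c): 1 > 0.5, so result = 0.5
((((((((d -> c) -> d) -> c) -> c) -> c) -> d) -> c) -> b): 0.5 > 0.1, so result = 0.1

0.10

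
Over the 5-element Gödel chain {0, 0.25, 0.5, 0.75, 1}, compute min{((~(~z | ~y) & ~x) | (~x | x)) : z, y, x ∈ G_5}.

0.25

The minimum is attained at z = 0, y = 0, x = 0.25:
  ~z: Gödel ¬ of 0 = 1 (operand is 0)
  ~y: Gödel ¬ of 0 = 1 (operand is 0)
  (~z | ~y) = max(1, 1) = 1
  ~(~z | ~y): Gödel ¬ of 1 = 0 (operand ≠ 0)
  ~x: Gödel ¬ of 0.25 = 0 (operand ≠ 0)
  (~(~z | ~y) & ~x) = min(0, 0) = 0
  ~x: Gödel ¬ of 0.25 = 0 (operand ≠ 0)
  (~x | x) = max(0, 0.25) = 0.25
  ((~(~z | ~y) & ~x) | (~x | x)) = max(0, 0.25) = 0.25
Checking all 125 assignments confirms none give a value below 0.25.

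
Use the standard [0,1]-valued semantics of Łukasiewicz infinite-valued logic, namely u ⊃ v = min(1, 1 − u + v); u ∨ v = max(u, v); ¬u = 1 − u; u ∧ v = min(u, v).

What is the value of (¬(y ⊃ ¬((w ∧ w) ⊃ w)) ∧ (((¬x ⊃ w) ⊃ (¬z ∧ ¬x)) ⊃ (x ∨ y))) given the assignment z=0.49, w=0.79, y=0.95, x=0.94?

(w ∧ w) = min(0.79, 0.79) = 0.79
((w ∧ w) ⊃ w): min(1, 1 − 0.79 + 0.79) = 1
¬((w ∧ w) ⊃ w): Łukasiewicz ¬ gives 1 − 1 = 0
(y ⊃ ¬((w ∧ w) ⊃ w)): min(1, 1 − 0.95 + 0) = 0.05
¬(y ⊃ ¬((w ∧ w) ⊃ w)): Łukasiewicz ¬ gives 1 − 0.05 = 0.95
¬x: Łukasiewicz ¬ gives 1 − 0.94 = 0.06
(¬x ⊃ w): min(1, 1 − 0.06 + 0.79) = 1
¬z: Łukasiewicz ¬ gives 1 − 0.49 = 0.51
¬x: Łukasiewicz ¬ gives 1 − 0.94 = 0.06
(¬z ∧ ¬x) = min(0.51, 0.06) = 0.06
((¬x ⊃ w) ⊃ (¬z ∧ ¬x)): min(1, 1 − 1 + 0.06) = 0.06
(x ∨ y) = max(0.94, 0.95) = 0.95
(((¬x ⊃ w) ⊃ (¬z ∧ ¬x)) ⊃ (x ∨ y)): min(1, 1 − 0.06 + 0.95) = 1
(¬(y ⊃ ¬((w ∧ w) ⊃ w)) ∧ (((¬x ⊃ w) ⊃ (¬z ∧ ¬x)) ⊃ (x ∨ y))) = min(0.95, 1) = 0.95

0.95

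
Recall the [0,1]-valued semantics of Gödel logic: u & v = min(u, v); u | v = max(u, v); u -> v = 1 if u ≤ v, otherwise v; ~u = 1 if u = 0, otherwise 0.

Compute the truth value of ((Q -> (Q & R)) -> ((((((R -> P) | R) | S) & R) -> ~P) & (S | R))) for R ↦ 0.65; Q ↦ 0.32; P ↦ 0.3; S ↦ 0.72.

0.00

(Q & R) = min(0.32, 0.65) = 0.32
(Q -> (Q & R)): 0.32 ≤ 0.32, so result = 1
(R -> P): 0.65 > 0.3, so result = 0.3
((R -> P) | R) = max(0.3, 0.65) = 0.65
(((R -> P) | R) | S) = max(0.65, 0.72) = 0.72
((((R -> P) | R) | S) & R) = min(0.72, 0.65) = 0.65
~P: Gödel ¬ of 0.3 = 0 (operand ≠ 0)
(((((R -> P) | R) | S) & R) -> ~P): 0.65 > 0, so result = 0
(S | R) = max(0.72, 0.65) = 0.72
((((((R -> P) | R) | S) & R) -> ~P) & (S | R)) = min(0, 0.72) = 0
((Q -> (Q & R)) -> ((((((R -> P) | R) | S) & R) -> ~P) & (S | R))): 1 > 0, so result = 0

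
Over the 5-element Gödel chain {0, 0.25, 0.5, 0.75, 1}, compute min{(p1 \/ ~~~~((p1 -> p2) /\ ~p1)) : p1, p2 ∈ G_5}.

The minimum is attained at p1 = 0.25, p2 = 0:
  (p1 -> p2): 0.25 > 0, so result = 0
  ~p1: Gödel ¬ of 0.25 = 0 (operand ≠ 0)
  ((p1 -> p2) /\ ~p1) = min(0, 0) = 0
  ~((p1 -> p2) /\ ~p1): Gödel ¬ of 0 = 1 (operand is 0)
  ~~((p1 -> p2) /\ ~p1): Gödel ¬ of 1 = 0 (operand ≠ 0)
  ~~~((p1 -> p2) /\ ~p1): Gödel ¬ of 0 = 1 (operand is 0)
  ~~~~((p1 -> p2) /\ ~p1): Gödel ¬ of 1 = 0 (operand ≠ 0)
  (p1 \/ ~~~~((p1 -> p2) /\ ~p1)) = max(0.25, 0) = 0.25
Checking all 25 assignments confirms none give a value below 0.25.

0.25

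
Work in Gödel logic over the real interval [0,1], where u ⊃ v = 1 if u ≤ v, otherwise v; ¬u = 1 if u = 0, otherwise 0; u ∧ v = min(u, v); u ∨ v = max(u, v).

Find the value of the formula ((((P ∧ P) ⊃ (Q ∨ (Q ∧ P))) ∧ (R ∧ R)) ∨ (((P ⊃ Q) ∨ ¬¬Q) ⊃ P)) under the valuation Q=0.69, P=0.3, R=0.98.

0.98

(P ∧ P) = min(0.3, 0.3) = 0.3
(Q ∧ P) = min(0.69, 0.3) = 0.3
(Q ∨ (Q ∧ P)) = max(0.69, 0.3) = 0.69
((P ∧ P) ⊃ (Q ∨ (Q ∧ P))): 0.3 ≤ 0.69, so result = 1
(R ∧ R) = min(0.98, 0.98) = 0.98
(((P ∧ P) ⊃ (Q ∨ (Q ∧ P))) ∧ (R ∧ R)) = min(1, 0.98) = 0.98
(P ⊃ Q): 0.3 ≤ 0.69, so result = 1
¬Q: Gödel ¬ of 0.69 = 0 (operand ≠ 0)
¬¬Q: Gödel ¬ of 0 = 1 (operand is 0)
((P ⊃ Q) ∨ ¬¬Q) = max(1, 1) = 1
(((P ⊃ Q) ∨ ¬¬Q) ⊃ P): 1 > 0.3, so result = 0.3
((((P ∧ P) ⊃ (Q ∨ (Q ∧ P))) ∧ (R ∧ R)) ∨ (((P ⊃ Q) ∨ ¬¬Q) ⊃ P)) = max(0.98, 0.3) = 0.98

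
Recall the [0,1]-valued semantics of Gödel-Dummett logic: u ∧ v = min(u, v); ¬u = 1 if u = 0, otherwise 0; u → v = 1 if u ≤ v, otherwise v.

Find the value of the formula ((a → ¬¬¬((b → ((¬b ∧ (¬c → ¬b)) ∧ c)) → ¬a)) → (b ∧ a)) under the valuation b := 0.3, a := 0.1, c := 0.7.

1.00

¬b: Gödel ¬ of 0.3 = 0 (operand ≠ 0)
¬c: Gödel ¬ of 0.7 = 0 (operand ≠ 0)
¬b: Gödel ¬ of 0.3 = 0 (operand ≠ 0)
(¬c → ¬b): 0 ≤ 0, so result = 1
(¬b ∧ (¬c → ¬b)) = min(0, 1) = 0
((¬b ∧ (¬c → ¬b)) ∧ c) = min(0, 0.7) = 0
(b → ((¬b ∧ (¬c → ¬b)) ∧ c)): 0.3 > 0, so result = 0
¬a: Gödel ¬ of 0.1 = 0 (operand ≠ 0)
((b → ((¬b ∧ (¬c → ¬b)) ∧ c)) → ¬a): 0 ≤ 0, so result = 1
¬((b → ((¬b ∧ (¬c → ¬b)) ∧ c)) → ¬a): Gödel ¬ of 1 = 0 (operand ≠ 0)
¬¬((b → ((¬b ∧ (¬c → ¬b)) ∧ c)) → ¬a): Gödel ¬ of 0 = 1 (operand is 0)
¬¬¬((b → ((¬b ∧ (¬c → ¬b)) ∧ c)) → ¬a): Gödel ¬ of 1 = 0 (operand ≠ 0)
(a → ¬¬¬((b → ((¬b ∧ (¬c → ¬b)) ∧ c)) → ¬a)): 0.1 > 0, so result = 0
(b ∧ a) = min(0.3, 0.1) = 0.1
((a → ¬¬¬((b → ((¬b ∧ (¬c → ¬b)) ∧ c)) → ¬a)) → (b ∧ a)): 0 ≤ 0.1, so result = 1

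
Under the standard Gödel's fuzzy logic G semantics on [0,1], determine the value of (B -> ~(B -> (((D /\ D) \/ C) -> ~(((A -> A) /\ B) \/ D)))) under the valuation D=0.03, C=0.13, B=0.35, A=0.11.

1.00

(D /\ D) = min(0.03, 0.03) = 0.03
((D /\ D) \/ C) = max(0.03, 0.13) = 0.13
(A -> A): 0.11 ≤ 0.11, so result = 1
((A -> A) /\ B) = min(1, 0.35) = 0.35
(((A -> A) /\ B) \/ D) = max(0.35, 0.03) = 0.35
~(((A -> A) /\ B) \/ D): Gödel ¬ of 0.35 = 0 (operand ≠ 0)
(((D /\ D) \/ C) -> ~(((A -> A) /\ B) \/ D)): 0.13 > 0, so result = 0
(B -> (((D /\ D) \/ C) -> ~(((A -> A) /\ B) \/ D))): 0.35 > 0, so result = 0
~(B -> (((D /\ D) \/ C) -> ~(((A -> A) /\ B) \/ D))): Gödel ¬ of 0 = 1 (operand is 0)
(B -> ~(B -> (((D /\ D) \/ C) -> ~(((A -> A) /\ B) \/ D)))): 0.35 ≤ 1, so result = 1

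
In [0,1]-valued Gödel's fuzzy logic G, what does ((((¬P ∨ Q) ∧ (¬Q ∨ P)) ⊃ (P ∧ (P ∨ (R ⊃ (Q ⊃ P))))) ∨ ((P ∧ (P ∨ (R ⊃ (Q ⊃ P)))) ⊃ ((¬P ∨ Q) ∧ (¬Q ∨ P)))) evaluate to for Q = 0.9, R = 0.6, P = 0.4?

1.00

¬P: Gödel ¬ of 0.4 = 0 (operand ≠ 0)
(¬P ∨ Q) = max(0, 0.9) = 0.9
¬Q: Gödel ¬ of 0.9 = 0 (operand ≠ 0)
(¬Q ∨ P) = max(0, 0.4) = 0.4
((¬P ∨ Q) ∧ (¬Q ∨ P)) = min(0.9, 0.4) = 0.4
(Q ⊃ P): 0.9 > 0.4, so result = 0.4
(R ⊃ (Q ⊃ P)): 0.6 > 0.4, so result = 0.4
(P ∨ (R ⊃ (Q ⊃ P))) = max(0.4, 0.4) = 0.4
(P ∧ (P ∨ (R ⊃ (Q ⊃ P)))) = min(0.4, 0.4) = 0.4
(((¬P ∨ Q) ∧ (¬Q ∨ P)) ⊃ (P ∧ (P ∨ (R ⊃ (Q ⊃ P))))): 0.4 ≤ 0.4, so result = 1
(Q ⊃ P): 0.9 > 0.4, so result = 0.4
(R ⊃ (Q ⊃ P)): 0.6 > 0.4, so result = 0.4
(P ∨ (R ⊃ (Q ⊃ P))) = max(0.4, 0.4) = 0.4
(P ∧ (P ∨ (R ⊃ (Q ⊃ P)))) = min(0.4, 0.4) = 0.4
¬P: Gödel ¬ of 0.4 = 0 (operand ≠ 0)
(¬P ∨ Q) = max(0, 0.9) = 0.9
¬Q: Gödel ¬ of 0.9 = 0 (operand ≠ 0)
(¬Q ∨ P) = max(0, 0.4) = 0.4
((¬P ∨ Q) ∧ (¬Q ∨ P)) = min(0.9, 0.4) = 0.4
((P ∧ (P ∨ (R ⊃ (Q ⊃ P)))) ⊃ ((¬P ∨ Q) ∧ (¬Q ∨ P))): 0.4 ≤ 0.4, so result = 1
((((¬P ∨ Q) ∧ (¬Q ∨ P)) ⊃ (P ∧ (P ∨ (R ⊃ (Q ⊃ P))))) ∨ ((P ∧ (P ∨ (R ⊃ (Q ⊃ P)))) ⊃ ((¬P ∨ Q) ∧ (¬Q ∨ P)))) = max(1, 1) = 1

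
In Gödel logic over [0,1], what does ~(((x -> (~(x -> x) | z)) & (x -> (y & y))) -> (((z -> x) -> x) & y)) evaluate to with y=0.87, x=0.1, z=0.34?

(x -> x): 0.1 ≤ 0.1, so result = 1
~(x -> x): Gödel ¬ of 1 = 0 (operand ≠ 0)
(~(x -> x) | z) = max(0, 0.34) = 0.34
(x -> (~(x -> x) | z)): 0.1 ≤ 0.34, so result = 1
(y & y) = min(0.87, 0.87) = 0.87
(x -> (y & y)): 0.1 ≤ 0.87, so result = 1
((x -> (~(x -> x) | z)) & (x -> (y & y))) = min(1, 1) = 1
(z -> x): 0.34 > 0.1, so result = 0.1
((z -> x) -> x): 0.1 ≤ 0.1, so result = 1
(((z -> x) -> x) & y) = min(1, 0.87) = 0.87
(((x -> (~(x -> x) | z)) & (x -> (y & y))) -> (((z -> x) -> x) & y)): 1 > 0.87, so result = 0.87
~(((x -> (~(x -> x) | z)) & (x -> (y & y))) -> (((z -> x) -> x) & y)): Gödel ¬ of 0.87 = 0 (operand ≠ 0)

0.00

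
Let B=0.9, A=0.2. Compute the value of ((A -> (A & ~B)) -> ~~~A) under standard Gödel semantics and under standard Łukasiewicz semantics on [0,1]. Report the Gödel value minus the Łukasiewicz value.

0.10

Gödel evaluation:
  ~B: Gödel ¬ of 0.9 = 0 (operand ≠ 0)
  (A & ~B) = min(0.2, 0) = 0
  (A -> (A & ~B)): 0.2 > 0, so result = 0
  ~A: Gödel ¬ of 0.2 = 0 (operand ≠ 0)
  ~~A: Gödel ¬ of 0 = 1 (operand is 0)
  ~~~A: Gödel ¬ of 1 = 0 (operand ≠ 0)
  ((A -> (A & ~B)) -> ~~~A): 0 ≤ 0, so result = 1
  Gödel value = 1
Łukasiewicz evaluation:
  ~B: Łukasiewicz ¬ gives 1 − 0.9 = 0.1
  (A & ~B) = min(0.2, 0.1) = 0.1
  (A -> (A & ~B)): min(1, 1 − 0.2 + 0.1) = 0.9
  ~A: Łukasiewicz ¬ gives 1 − 0.2 = 0.8
  ~~A: Łukasiewicz ¬ gives 1 − 0.8 = 0.2
  ~~~A: Łukasiewicz ¬ gives 1 − 0.2 = 0.8
  ((A -> (A & ~B)) -> ~~~A): min(1, 1 − 0.9 + 0.8) = 0.9
  Łukasiewicz value = 0.9
Difference: 1 − 0.9 = 0.10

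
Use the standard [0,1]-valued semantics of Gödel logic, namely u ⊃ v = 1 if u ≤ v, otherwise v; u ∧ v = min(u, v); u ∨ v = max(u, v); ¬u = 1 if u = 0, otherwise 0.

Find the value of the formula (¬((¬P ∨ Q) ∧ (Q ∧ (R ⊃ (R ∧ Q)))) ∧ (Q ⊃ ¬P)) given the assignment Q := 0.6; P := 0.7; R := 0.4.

0.00

¬P: Gödel ¬ of 0.7 = 0 (operand ≠ 0)
(¬P ∨ Q) = max(0, 0.6) = 0.6
(R ∧ Q) = min(0.4, 0.6) = 0.4
(R ⊃ (R ∧ Q)): 0.4 ≤ 0.4, so result = 1
(Q ∧ (R ⊃ (R ∧ Q))) = min(0.6, 1) = 0.6
((¬P ∨ Q) ∧ (Q ∧ (R ⊃ (R ∧ Q)))) = min(0.6, 0.6) = 0.6
¬((¬P ∨ Q) ∧ (Q ∧ (R ⊃ (R ∧ Q)))): Gödel ¬ of 0.6 = 0 (operand ≠ 0)
¬P: Gödel ¬ of 0.7 = 0 (operand ≠ 0)
(Q ⊃ ¬P): 0.6 > 0, so result = 0
(¬((¬P ∨ Q) ∧ (Q ∧ (R ⊃ (R ∧ Q)))) ∧ (Q ⊃ ¬P)) = min(0, 0) = 0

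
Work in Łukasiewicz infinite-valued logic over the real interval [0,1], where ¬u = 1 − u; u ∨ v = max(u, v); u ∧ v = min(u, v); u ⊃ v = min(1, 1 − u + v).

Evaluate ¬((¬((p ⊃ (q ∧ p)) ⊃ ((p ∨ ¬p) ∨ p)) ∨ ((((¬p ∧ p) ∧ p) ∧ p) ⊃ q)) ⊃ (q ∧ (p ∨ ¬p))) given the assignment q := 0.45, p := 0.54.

0.54

(q ∧ p) = min(0.45, 0.54) = 0.45
(p ⊃ (q ∧ p)): min(1, 1 − 0.54 + 0.45) = 0.91
¬p: Łukasiewicz ¬ gives 1 − 0.54 = 0.46
(p ∨ ¬p) = max(0.54, 0.46) = 0.54
((p ∨ ¬p) ∨ p) = max(0.54, 0.54) = 0.54
((p ⊃ (q ∧ p)) ⊃ ((p ∨ ¬p) ∨ p)): min(1, 1 − 0.91 + 0.54) = 0.63
¬((p ⊃ (q ∧ p)) ⊃ ((p ∨ ¬p) ∨ p)): Łukasiewicz ¬ gives 1 − 0.63 = 0.37
¬p: Łukasiewicz ¬ gives 1 − 0.54 = 0.46
(¬p ∧ p) = min(0.46, 0.54) = 0.46
((¬p ∧ p) ∧ p) = min(0.46, 0.54) = 0.46
(((¬p ∧ p) ∧ p) ∧ p) = min(0.46, 0.54) = 0.46
((((¬p ∧ p) ∧ p) ∧ p) ⊃ q): min(1, 1 − 0.46 + 0.45) = 0.99
(¬((p ⊃ (q ∧ p)) ⊃ ((p ∨ ¬p) ∨ p)) ∨ ((((¬p ∧ p) ∧ p) ∧ p) ⊃ q)) = max(0.37, 0.99) = 0.99
¬p: Łukasiewicz ¬ gives 1 − 0.54 = 0.46
(p ∨ ¬p) = max(0.54, 0.46) = 0.54
(q ∧ (p ∨ ¬p)) = min(0.45, 0.54) = 0.45
((¬((p ⊃ (q ∧ p)) ⊃ ((p ∨ ¬p) ∨ p)) ∨ ((((¬p ∧ p) ∧ p) ∧ p) ⊃ q)) ⊃ (q ∧ (p ∨ ¬p))): min(1, 1 − 0.99 + 0.45) = 0.46
¬((¬((p ⊃ (q ∧ p)) ⊃ ((p ∨ ¬p) ∨ p)) ∨ ((((¬p ∧ p) ∧ p) ∧ p) ⊃ q)) ⊃ (q ∧ (p ∨ ¬p))): Łukasiewicz ¬ gives 1 − 0.46 = 0.54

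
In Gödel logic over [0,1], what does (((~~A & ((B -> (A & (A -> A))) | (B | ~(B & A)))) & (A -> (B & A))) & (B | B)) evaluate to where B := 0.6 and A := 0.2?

0.60

~A: Gödel ¬ of 0.2 = 0 (operand ≠ 0)
~~A: Gödel ¬ of 0 = 1 (operand is 0)
(A -> A): 0.2 ≤ 0.2, so result = 1
(A & (A -> A)) = min(0.2, 1) = 0.2
(B -> (A & (A -> A))): 0.6 > 0.2, so result = 0.2
(B & A) = min(0.6, 0.2) = 0.2
~(B & A): Gödel ¬ of 0.2 = 0 (operand ≠ 0)
(B | ~(B & A)) = max(0.6, 0) = 0.6
((B -> (A & (A -> A))) | (B | ~(B & A))) = max(0.2, 0.6) = 0.6
(~~A & ((B -> (A & (A -> A))) | (B | ~(B & A)))) = min(1, 0.6) = 0.6
(B & A) = min(0.6, 0.2) = 0.2
(A -> (B & A)): 0.2 ≤ 0.2, so result = 1
((~~A & ((B -> (A & (A -> A))) | (B | ~(B & A)))) & (A -> (B & A))) = min(0.6, 1) = 0.6
(B | B) = max(0.6, 0.6) = 0.6
(((~~A & ((B -> (A & (A -> A))) | (B | ~(B & A)))) & (A -> (B & A))) & (B | B)) = min(0.6, 0.6) = 0.6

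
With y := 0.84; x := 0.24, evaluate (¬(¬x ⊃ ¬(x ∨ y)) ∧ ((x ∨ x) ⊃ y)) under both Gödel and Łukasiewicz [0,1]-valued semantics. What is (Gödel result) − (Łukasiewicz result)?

Gödel evaluation:
  ¬x: Gödel ¬ of 0.24 = 0 (operand ≠ 0)
  (x ∨ y) = max(0.24, 0.84) = 0.84
  ¬(x ∨ y): Gödel ¬ of 0.84 = 0 (operand ≠ 0)
  (¬x ⊃ ¬(x ∨ y)): 0 ≤ 0, so result = 1
  ¬(¬x ⊃ ¬(x ∨ y)): Gödel ¬ of 1 = 0 (operand ≠ 0)
  (x ∨ x) = max(0.24, 0.24) = 0.24
  ((x ∨ x) ⊃ y): 0.24 ≤ 0.84, so result = 1
  (¬(¬x ⊃ ¬(x ∨ y)) ∧ ((x ∨ x) ⊃ y)) = min(0, 1) = 0
  Gödel value = 0
Łukasiewicz evaluation:
  ¬x: Łukasiewicz ¬ gives 1 − 0.24 = 0.76
  (x ∨ y) = max(0.24, 0.84) = 0.84
  ¬(x ∨ y): Łukasiewicz ¬ gives 1 − 0.84 = 0.16
  (¬x ⊃ ¬(x ∨ y)): min(1, 1 − 0.76 + 0.16) = 0.4
  ¬(¬x ⊃ ¬(x ∨ y)): Łukasiewicz ¬ gives 1 − 0.4 = 0.6
  (x ∨ x) = max(0.24, 0.24) = 0.24
  ((x ∨ x) ⊃ y): min(1, 1 − 0.24 + 0.84) = 1
  (¬(¬x ⊃ ¬(x ∨ y)) ∧ ((x ∨ x) ⊃ y)) = min(0.6, 1) = 0.6
  Łukasiewicz value = 0.6
Difference: 0 − 0.6 = -0.60

-0.60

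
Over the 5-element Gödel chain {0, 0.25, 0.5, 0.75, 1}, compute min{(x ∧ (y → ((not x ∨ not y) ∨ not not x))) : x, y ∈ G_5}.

The minimum is attained at x = 0, y = 0:
  not x: Gödel ¬ of 0 = 1 (operand is 0)
  not y: Gödel ¬ of 0 = 1 (operand is 0)
  (not x ∨ not y) = max(1, 1) = 1
  not x: Gödel ¬ of 0 = 1 (operand is 0)
  not not x: Gödel ¬ of 1 = 0 (operand ≠ 0)
  ((not x ∨ not y) ∨ not not x) = max(1, 0) = 1
  (y → ((not x ∨ not y) ∨ not not x)): 0 ≤ 1, so result = 1
  (x ∧ (y → ((not x ∨ not y) ∨ not not x))) = min(0, 1) = 0
Checking all 25 assignments confirms none give a value below 0.00.

0.00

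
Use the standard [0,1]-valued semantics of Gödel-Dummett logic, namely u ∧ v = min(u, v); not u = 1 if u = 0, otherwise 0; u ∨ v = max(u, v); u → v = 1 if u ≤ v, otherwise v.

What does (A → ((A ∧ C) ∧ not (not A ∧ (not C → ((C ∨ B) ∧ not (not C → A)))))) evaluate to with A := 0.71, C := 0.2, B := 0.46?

0.20

(A ∧ C) = min(0.71, 0.2) = 0.2
not A: Gödel ¬ of 0.71 = 0 (operand ≠ 0)
not C: Gödel ¬ of 0.2 = 0 (operand ≠ 0)
(C ∨ B) = max(0.2, 0.46) = 0.46
not C: Gödel ¬ of 0.2 = 0 (operand ≠ 0)
(not C → A): 0 ≤ 0.71, so result = 1
not (not C → A): Gödel ¬ of 1 = 0 (operand ≠ 0)
((C ∨ B) ∧ not (not C → A)) = min(0.46, 0) = 0
(not C → ((C ∨ B) ∧ not (not C → A))): 0 ≤ 0, so result = 1
(not A ∧ (not C → ((C ∨ B) ∧ not (not C → A)))) = min(0, 1) = 0
not (not A ∧ (not C → ((C ∨ B) ∧ not (not C → A)))): Gödel ¬ of 0 = 1 (operand is 0)
((A ∧ C) ∧ not (not A ∧ (not C → ((C ∨ B) ∧ not (not C → A))))) = min(0.2, 1) = 0.2
(A → ((A ∧ C) ∧ not (not A ∧ (not C → ((C ∨ B) ∧ not (not C → A)))))): 0.71 > 0.2, so result = 0.2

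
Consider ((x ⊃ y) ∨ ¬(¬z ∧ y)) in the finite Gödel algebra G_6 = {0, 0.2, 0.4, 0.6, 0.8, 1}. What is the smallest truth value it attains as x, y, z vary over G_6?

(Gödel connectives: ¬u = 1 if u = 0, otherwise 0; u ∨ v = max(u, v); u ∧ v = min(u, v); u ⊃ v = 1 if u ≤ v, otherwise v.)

The minimum is attained at x = 0.4, y = 0.2, z = 0:
  (x ⊃ y): 0.4 > 0.2, so result = 0.2
  ¬z: Gödel ¬ of 0 = 1 (operand is 0)
  (¬z ∧ y) = min(1, 0.2) = 0.2
  ¬(¬z ∧ y): Gödel ¬ of 0.2 = 0 (operand ≠ 0)
  ((x ⊃ y) ∨ ¬(¬z ∧ y)) = max(0.2, 0) = 0.2
Checking all 216 assignments confirms none give a value below 0.20.

0.20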